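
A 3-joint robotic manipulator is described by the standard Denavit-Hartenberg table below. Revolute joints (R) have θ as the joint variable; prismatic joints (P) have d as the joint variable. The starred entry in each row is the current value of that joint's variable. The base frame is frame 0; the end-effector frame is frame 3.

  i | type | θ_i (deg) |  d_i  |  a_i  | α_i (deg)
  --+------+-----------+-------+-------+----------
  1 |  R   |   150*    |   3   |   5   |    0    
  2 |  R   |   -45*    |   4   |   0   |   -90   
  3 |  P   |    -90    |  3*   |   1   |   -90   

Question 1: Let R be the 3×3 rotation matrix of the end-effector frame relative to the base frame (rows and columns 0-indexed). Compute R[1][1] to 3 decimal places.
0.259

End-effector y-axis (col 1 of R) = (0.9659,0.2588,-0.0000)
R[1][1] = 0.2588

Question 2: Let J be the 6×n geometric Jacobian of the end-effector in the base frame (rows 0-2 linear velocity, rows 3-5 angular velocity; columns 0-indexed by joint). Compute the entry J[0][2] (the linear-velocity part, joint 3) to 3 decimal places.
-0.966

prismatic axis z_2 = (-0.9659,-0.2588,0.0000)
J_v[:, 2] = z_2; J_ω[:, 2] = (0,0,0)
entry J[0][2] = -0.9659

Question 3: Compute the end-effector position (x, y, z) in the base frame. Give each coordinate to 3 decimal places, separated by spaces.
after link 1: o_1 = (-4.3301, 2.5000, 3.0000)
after link 2: o_2 = (-4.3301, 2.5000, 7.0000)
after link 3: o_3 = (-7.2279, 1.7235, 8.0000)

-7.228 1.724 8.000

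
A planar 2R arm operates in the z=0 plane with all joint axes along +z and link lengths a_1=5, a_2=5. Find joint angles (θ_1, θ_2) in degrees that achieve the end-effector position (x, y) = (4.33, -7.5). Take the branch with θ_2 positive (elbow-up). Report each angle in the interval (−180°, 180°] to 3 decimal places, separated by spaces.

-90.001 60.001

cos θ_2 = (74.9989−5²−5²)/(2·5·5) = 0.5000; θ_2 = 60.0015° (elbow-up)
β = atan2(-7.5000,4.3300) = -60.0007°; ψ = atan2(4.3302,7.4999) = 30.0007°
θ_1 = β − ψ = -90.0015°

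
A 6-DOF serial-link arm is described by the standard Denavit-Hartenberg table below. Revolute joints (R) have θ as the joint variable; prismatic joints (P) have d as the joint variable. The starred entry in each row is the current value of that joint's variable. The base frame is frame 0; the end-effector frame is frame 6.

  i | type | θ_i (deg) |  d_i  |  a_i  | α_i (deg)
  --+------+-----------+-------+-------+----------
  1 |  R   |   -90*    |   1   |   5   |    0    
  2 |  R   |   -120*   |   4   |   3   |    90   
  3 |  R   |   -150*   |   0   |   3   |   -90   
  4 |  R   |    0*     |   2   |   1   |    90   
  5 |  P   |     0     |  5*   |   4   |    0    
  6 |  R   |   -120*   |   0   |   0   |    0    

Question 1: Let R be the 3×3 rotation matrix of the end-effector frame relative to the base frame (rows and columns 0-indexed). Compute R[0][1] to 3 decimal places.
End-effector y-axis (col 1 of R) = (0.8660,-0.5000,-0.0000)
R[0][1] = 0.8660

0.866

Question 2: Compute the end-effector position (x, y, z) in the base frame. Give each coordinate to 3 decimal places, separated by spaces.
after link 1: o_1 = (0.0000, -5.0000, 1.0000)
after link 2: o_2 = (-2.5981, -3.5000, 5.0000)
after link 3: o_3 = (-0.3481, -4.7990, 3.5000)
after link 4: o_4 = (-0.4641, -4.7321, 1.2679)
after link 5: o_5 = (5.0359, -2.1340, -0.7321)
after link 6: o_6 = (5.0359, -2.1340, -0.7321)

5.036 -2.134 -0.732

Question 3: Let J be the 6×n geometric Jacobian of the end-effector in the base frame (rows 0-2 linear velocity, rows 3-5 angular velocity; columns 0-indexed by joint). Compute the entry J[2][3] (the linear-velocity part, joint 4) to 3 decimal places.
-2.500

axis z_3 = (-0.4330,0.2500,-0.8660); lever o_n−o_3 = (5.3840,2.6651,-4.2321)
cross product → J_v[:, 3] = (1.2500,-6.4952,-2.5000)
J_ω[:, 3] = z_3
entry J[2][3] = -2.5000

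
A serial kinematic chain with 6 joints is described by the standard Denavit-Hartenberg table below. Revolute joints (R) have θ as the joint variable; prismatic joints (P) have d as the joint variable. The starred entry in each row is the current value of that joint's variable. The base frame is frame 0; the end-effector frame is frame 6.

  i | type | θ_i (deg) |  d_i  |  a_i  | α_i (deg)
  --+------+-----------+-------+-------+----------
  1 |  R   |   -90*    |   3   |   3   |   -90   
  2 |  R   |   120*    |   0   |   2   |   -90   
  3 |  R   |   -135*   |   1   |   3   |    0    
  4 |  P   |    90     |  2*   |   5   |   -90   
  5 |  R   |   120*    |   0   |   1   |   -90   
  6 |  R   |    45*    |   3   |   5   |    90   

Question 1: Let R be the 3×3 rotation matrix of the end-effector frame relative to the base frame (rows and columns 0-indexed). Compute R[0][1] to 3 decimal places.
End-effector y-axis (col 1 of R) = (-0.6124,0.1268,0.7803)
R[0][1] = -0.6124

-0.612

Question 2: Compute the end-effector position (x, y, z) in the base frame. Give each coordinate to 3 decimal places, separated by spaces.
after link 1: o_1 = (0.0000, -3.0000, 3.0000)
after link 2: o_2 = (0.0000, -2.0000, 1.2679)
after link 3: o_3 = (2.1213, -2.1946, 3.6051)
after link 4: o_4 = (5.6569, 1.3052, 1.5432)
after link 5: o_5 = (5.3033, 0.3784, 1.4164)
after link 6: o_6 = (4.7162, -3.7678, 5.4740)

4.716 -3.768 5.474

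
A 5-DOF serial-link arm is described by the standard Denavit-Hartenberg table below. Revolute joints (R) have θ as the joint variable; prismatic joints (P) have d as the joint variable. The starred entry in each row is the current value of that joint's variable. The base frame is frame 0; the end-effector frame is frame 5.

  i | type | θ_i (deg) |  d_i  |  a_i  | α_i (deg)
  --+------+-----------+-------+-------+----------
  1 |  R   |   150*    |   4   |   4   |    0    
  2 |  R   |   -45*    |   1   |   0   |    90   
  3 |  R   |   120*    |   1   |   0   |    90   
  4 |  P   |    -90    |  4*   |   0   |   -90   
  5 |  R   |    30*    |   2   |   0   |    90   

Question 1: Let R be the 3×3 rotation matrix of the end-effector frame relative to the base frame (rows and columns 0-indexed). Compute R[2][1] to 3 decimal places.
End-effector y-axis (col 1 of R) = (0.1294,-0.4830,0.8660)
R[2][1] = 0.8660

0.866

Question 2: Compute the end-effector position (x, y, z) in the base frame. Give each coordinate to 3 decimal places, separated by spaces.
-3.136 4.639 8.732

after link 1: o_1 = (-3.4641, 2.0000, 4.0000)
after link 2: o_2 = (-3.4641, 2.0000, 5.0000)
after link 3: o_3 = (-2.4982, 2.2588, 5.0000)
after link 4: o_4 = (-3.3948, 5.6049, 7.0000)
after link 5: o_5 = (-3.1359, 4.6390, 8.7321)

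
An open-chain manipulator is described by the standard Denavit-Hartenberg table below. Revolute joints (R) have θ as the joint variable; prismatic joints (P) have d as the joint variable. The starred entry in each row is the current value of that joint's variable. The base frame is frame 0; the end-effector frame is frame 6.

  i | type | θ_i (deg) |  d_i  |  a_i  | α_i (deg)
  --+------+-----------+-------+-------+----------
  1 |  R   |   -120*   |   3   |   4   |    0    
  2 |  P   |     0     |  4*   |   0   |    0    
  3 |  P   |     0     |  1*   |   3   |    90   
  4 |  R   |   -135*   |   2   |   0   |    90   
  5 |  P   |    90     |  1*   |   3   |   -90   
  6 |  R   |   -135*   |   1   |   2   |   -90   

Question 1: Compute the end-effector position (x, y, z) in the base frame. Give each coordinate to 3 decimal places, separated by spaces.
-6.105 -3.403 10.414

after link 1: o_1 = (-2.0000, -3.4641, 3.0000)
after link 2: o_2 = (-2.0000, -3.4641, 7.0000)
after link 3: o_3 = (-3.5000, -6.0622, 8.0000)
after link 4: o_4 = (-5.2321, -5.0622, 8.0000)
after link 5: o_5 = (-7.4766, -2.9498, 8.7071)
after link 6: o_6 = (-6.1054, -3.4033, 10.4142)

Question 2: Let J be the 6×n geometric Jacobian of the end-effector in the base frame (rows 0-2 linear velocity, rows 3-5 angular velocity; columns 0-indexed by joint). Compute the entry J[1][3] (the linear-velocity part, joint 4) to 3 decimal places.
axis z_3 = (-0.8660,0.5000,0.0000); lever o_n−o_3 = (-2.6054,2.6589,2.4142)
cross product → J_v[:, 3] = (1.2071,2.0908,-1.0000)
J_ω[:, 3] = z_3
entry J[1][3] = 2.0908

2.091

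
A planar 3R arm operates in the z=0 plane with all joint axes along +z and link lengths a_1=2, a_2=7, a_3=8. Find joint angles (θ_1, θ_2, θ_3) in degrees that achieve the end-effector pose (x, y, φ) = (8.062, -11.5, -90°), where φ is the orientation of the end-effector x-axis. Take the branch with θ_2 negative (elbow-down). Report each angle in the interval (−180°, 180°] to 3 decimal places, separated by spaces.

wrist centre = target − a_3·(cos φ, sin φ) = (8.0620, -3.5000)
cos θ_2 = (77.2458−2²−7²)/(2·2·7) = 0.8659; θ_2 = -30.0117° (elbow-down)
β = atan2(-3.5000,8.0620) = -23.4674°; ψ = atan2(-3.5012,8.0615) = -23.4762°
θ_1 = β − ψ = 0.0088°
θ_3 = φ − θ_1 − θ_2 = -59.9971° (wrapped to (-180°,180°])

0.009 -30.012 -59.997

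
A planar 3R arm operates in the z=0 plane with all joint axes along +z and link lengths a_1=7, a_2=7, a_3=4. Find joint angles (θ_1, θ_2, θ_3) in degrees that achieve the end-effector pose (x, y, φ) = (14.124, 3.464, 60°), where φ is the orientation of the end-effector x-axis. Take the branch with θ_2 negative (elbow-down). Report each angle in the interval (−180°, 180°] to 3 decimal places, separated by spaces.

wrist centre = target − a_3·(cos φ, sin φ) = (12.1240, -0.0001)
cos θ_2 = (146.9914−7²−7²)/(2·7·7) = 0.4999; θ_2 = -60.0058° (elbow-down)
β = atan2(-0.0001,12.1240) = -0.0005°; ψ = atan2(-6.0625,10.4994) = -30.0029°
θ_1 = β − ψ = 30.0024°
θ_3 = φ − θ_1 − θ_2 = 90.0034° (wrapped to (-180°,180°])

30.002 -60.006 90.003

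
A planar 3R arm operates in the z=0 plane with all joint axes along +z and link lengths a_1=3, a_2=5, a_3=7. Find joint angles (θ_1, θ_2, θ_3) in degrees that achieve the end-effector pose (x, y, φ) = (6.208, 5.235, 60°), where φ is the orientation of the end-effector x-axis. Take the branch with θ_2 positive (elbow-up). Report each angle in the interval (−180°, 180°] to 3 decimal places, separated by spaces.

-135.011 150.007 45.004

wrist centre = target − a_3·(cos φ, sin φ) = (2.7080, -0.8272)
cos θ_2 = (8.0175−3²−5²)/(2·3·5) = -0.8661; θ_2 = 150.0067° (elbow-up)
β = atan2(-0.8272,2.7080) = -16.9857°; ψ = atan2(2.4995,-1.3304) = 118.0253°
θ_1 = β − ψ = -135.0109°
θ_3 = φ − θ_1 − θ_2 = 45.0042° (wrapped to (-180°,180°])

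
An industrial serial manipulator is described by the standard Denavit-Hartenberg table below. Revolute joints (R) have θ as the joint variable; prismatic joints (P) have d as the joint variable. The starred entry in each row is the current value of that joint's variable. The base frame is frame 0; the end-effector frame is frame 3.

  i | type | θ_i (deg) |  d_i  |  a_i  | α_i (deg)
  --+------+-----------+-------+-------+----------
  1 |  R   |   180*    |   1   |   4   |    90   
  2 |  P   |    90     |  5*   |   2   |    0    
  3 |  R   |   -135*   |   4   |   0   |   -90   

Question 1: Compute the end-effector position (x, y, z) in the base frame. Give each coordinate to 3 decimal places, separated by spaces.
after link 1: o_1 = (-4.0000, 0.0000, 1.0000)
after link 2: o_2 = (-4.0000, 5.0000, 3.0000)
after link 3: o_3 = (-4.0000, 9.0000, 3.0000)

-4.000 9.000 3.000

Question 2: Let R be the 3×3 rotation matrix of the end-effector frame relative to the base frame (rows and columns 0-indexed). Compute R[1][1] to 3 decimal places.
-1.000

End-effector y-axis (col 1 of R) = (-0.0000,-1.0000,-0.0000)
R[1][1] = -1.0000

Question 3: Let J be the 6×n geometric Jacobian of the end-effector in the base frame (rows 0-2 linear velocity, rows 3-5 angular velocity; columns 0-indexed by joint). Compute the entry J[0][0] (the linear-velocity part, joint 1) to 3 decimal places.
axis z_0 = ẑ; lever o_n−o_0 = (-4.0000,9.0000,3.0000)
cross product → J_v[:, 0] = (-9.0000,-4.0000,0.0000)
J_ω[:, 0] = z_0
entry J[0][0] = -9.0000

-9.000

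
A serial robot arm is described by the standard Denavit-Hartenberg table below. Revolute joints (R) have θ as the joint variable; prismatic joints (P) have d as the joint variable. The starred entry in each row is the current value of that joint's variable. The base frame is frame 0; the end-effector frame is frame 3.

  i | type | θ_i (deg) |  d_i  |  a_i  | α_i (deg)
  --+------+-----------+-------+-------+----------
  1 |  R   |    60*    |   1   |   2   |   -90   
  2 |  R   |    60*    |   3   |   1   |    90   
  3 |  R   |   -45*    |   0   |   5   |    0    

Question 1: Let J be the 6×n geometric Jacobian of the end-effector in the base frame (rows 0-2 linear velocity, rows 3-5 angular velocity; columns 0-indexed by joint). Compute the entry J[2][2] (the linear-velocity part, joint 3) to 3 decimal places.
-3.062

axis z_2 = (0.4330,0.7500,0.5000); lever o_n−o_2 = (3.9457,-0.2368,-3.0619)
cross product → J_v[:, 2] = (-2.1780,3.2987,-3.0619)
J_ω[:, 2] = z_2
entry J[2][2] = -3.0619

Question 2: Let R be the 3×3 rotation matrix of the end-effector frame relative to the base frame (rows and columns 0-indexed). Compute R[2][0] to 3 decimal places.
-0.612

End-effector x-axis (col 0 of R) = (0.7891,-0.0474,-0.6124)
R[2][0] = -0.6124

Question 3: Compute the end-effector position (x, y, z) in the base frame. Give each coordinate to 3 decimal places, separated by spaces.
2.598 3.428 -2.928

after link 1: o_1 = (1.0000, 1.7321, 1.0000)
after link 2: o_2 = (-1.3481, 3.6651, 0.1340)
after link 3: o_3 = (2.5977, 3.4282, -2.9279)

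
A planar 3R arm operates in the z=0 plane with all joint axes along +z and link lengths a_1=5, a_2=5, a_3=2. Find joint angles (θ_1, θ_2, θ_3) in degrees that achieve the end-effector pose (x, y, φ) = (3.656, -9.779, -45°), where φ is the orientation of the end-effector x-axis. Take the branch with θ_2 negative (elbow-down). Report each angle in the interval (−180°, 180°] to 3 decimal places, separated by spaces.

-44.994 -60.006 60.000

wrist centre = target − a_3·(cos φ, sin φ) = (2.2418, -8.3648)
cos θ_2 = (74.9953−5²−5²)/(2·5·5) = 0.4999; θ_2 = -60.0063° (elbow-down)
β = atan2(-8.3648,2.2418) = -74.9971°; ψ = atan2(-4.3304,7.4995) = -30.0031°
θ_1 = β − ψ = -44.9940°
θ_3 = φ − θ_1 − θ_2 = 60.0003° (wrapped to (-180°,180°])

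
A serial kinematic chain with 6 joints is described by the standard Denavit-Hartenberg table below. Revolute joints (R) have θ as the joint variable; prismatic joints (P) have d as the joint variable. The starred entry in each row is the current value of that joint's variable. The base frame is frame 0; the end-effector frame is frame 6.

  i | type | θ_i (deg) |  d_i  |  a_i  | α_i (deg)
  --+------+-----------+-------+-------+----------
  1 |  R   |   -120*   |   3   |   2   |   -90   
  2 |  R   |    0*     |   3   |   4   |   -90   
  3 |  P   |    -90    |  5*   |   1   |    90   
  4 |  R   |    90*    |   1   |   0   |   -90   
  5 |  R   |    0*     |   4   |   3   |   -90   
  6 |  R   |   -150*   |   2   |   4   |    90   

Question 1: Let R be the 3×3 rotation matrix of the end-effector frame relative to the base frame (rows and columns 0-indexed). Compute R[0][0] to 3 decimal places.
-0.433

End-effector x-axis (col 0 of R) = (-0.4330,0.2500,0.8660)
R[0][0] = -0.4330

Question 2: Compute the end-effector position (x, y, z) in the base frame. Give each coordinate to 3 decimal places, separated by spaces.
after link 1: o_1 = (-1.0000, -1.7321, 3.0000)
after link 2: o_2 = (-0.4019, -6.6962, 3.0000)
after link 3: o_3 = (0.4641, -7.1962, -2.0000)
after link 4: o_4 = (0.9641, -6.3301, -2.0000)
after link 5: o_5 = (-2.5000, -4.3301, -5.0000)
after link 6: o_6 = (-5.2321, -5.0622, -1.5359)

-5.232 -5.062 -1.536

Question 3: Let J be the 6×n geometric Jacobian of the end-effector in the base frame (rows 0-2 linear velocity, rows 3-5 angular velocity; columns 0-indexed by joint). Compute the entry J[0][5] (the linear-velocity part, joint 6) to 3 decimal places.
-3.000

axis z_5 = (-0.5000,-0.8660,0.0000); lever o_n−o_5 = (-2.7321,-0.7321,3.4641)
cross product → J_v[:, 5] = (-3.0000,1.7321,-2.0000)
J_ω[:, 5] = z_5
entry J[0][5] = -3.0000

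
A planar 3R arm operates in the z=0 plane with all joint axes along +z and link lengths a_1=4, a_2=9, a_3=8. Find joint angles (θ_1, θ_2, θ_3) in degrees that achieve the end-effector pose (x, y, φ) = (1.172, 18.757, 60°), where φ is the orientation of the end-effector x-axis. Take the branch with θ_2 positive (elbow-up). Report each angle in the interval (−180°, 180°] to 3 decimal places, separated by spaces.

71.899 44.993 -56.892

wrist centre = target − a_3·(cos φ, sin φ) = (-2.8280, 11.8288)
cos θ_2 = (147.9180−4²−9²)/(2·4·9) = 0.7072; θ_2 = 44.9929° (elbow-up)
β = atan2(11.8288,-2.8280) = 103.4457°; ψ = atan2(6.3632,10.3648) = 31.5468°
θ_1 = β − ψ = 71.8990°
θ_3 = φ − θ_1 − θ_2 = -56.8919° (wrapped to (-180°,180°])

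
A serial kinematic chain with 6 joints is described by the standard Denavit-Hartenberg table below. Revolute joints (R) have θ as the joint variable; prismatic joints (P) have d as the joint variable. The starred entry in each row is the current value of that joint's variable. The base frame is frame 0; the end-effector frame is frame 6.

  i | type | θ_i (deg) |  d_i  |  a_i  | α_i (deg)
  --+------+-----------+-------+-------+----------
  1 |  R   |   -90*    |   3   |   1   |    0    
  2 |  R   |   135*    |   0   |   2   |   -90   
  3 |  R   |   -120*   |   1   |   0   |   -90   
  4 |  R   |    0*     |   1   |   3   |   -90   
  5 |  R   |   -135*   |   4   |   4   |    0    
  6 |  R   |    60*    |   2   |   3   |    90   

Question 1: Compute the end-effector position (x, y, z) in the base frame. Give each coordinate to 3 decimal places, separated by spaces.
8.734 0.662 7.184

after link 1: o_1 = (0.0000, -1.0000, 3.0000)
after link 2: o_2 = (1.4142, 0.4142, 3.0000)
after link 3: o_3 = (0.7071, 1.1213, 3.0000)
after link 4: o_4 = (0.2588, 0.6730, 6.0981)
after link 5: o_5 = (5.8193, 0.5767, 5.0628)
after link 6: o_6 = (8.7335, 0.6624, 7.1841)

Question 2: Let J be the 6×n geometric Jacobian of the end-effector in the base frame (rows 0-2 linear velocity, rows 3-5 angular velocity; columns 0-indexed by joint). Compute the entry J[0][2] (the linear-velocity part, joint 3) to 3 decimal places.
axis z_2 = (-0.7071,0.7071,0.0000); lever o_n−o_2 = (7.3193,0.2482,4.1841)
cross product → J_v[:, 2] = (2.9586,2.9586,-5.3510)
J_ω[:, 2] = z_2
entry J[0][2] = 2.9586

2.959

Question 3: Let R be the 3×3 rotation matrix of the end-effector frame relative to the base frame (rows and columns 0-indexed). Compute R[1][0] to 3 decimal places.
0.500

End-effector x-axis (col 0 of R) = (0.5000,0.5000,0.7071)
R[1][0] = 0.5000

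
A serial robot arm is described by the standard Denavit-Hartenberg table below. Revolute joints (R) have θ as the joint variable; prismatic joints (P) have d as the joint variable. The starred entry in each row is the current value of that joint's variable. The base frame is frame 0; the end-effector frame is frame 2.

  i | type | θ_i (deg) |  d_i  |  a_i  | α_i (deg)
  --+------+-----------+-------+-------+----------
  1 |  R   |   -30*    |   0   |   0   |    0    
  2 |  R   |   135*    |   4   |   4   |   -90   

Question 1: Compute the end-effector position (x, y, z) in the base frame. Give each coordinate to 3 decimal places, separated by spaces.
-1.035 3.864 4.000

after link 1: o_1 = (0.0000, 0.0000, 0.0000)
after link 2: o_2 = (-1.0353, 3.8637, 4.0000)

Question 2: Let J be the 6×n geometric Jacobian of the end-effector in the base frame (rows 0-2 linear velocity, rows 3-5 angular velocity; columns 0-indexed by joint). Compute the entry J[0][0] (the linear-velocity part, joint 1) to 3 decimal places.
axis z_0 = ẑ; lever o_n−o_0 = (-1.0353,3.8637,4.0000)
cross product → J_v[:, 0] = (-3.8637,-1.0353,0.0000)
J_ω[:, 0] = z_0
entry J[0][0] = -3.8637

-3.864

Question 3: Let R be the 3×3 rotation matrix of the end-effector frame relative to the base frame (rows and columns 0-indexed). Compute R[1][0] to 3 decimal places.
0.966

End-effector x-axis (col 0 of R) = (-0.2588,0.9659,0.0000)
R[1][0] = 0.9659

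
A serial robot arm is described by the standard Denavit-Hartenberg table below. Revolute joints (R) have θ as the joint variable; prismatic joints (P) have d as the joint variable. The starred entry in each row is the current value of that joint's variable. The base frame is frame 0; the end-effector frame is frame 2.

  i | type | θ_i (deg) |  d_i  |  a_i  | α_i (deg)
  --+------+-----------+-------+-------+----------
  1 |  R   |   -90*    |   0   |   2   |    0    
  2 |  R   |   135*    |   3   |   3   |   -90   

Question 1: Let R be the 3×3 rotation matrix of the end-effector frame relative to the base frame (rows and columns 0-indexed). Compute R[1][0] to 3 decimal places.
End-effector x-axis (col 0 of R) = (0.7071,0.7071,0.0000)
R[1][0] = 0.7071

0.707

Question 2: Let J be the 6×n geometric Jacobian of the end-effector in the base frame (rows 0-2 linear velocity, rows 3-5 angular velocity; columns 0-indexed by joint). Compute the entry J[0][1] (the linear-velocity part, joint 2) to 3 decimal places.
axis z_1 = (0.0000,0.0000,1.0000); lever o_n−o_1 = (2.1213,2.1213,3.0000)
cross product → J_v[:, 1] = (-2.1213,2.1213,0.0000)
J_ω[:, 1] = z_1
entry J[0][1] = -2.1213

-2.121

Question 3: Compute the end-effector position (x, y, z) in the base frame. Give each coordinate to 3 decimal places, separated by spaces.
2.121 0.121 3.000

after link 1: o_1 = (0.0000, -2.0000, 0.0000)
after link 2: o_2 = (2.1213, 0.1213, 3.0000)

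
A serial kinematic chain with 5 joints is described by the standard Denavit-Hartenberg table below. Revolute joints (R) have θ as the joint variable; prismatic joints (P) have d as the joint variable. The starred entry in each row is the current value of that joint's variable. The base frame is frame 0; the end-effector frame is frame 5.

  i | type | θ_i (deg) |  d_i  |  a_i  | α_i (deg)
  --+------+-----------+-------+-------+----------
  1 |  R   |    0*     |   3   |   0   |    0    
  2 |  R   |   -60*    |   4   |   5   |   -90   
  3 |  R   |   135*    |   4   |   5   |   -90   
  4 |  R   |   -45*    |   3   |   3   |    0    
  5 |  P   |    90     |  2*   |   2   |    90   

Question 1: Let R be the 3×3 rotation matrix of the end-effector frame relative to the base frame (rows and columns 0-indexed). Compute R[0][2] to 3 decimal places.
End-effector z-axis (col 2 of R) = (0.3624,0.7866,-0.5000)
R[0][2] = 0.3624

0.362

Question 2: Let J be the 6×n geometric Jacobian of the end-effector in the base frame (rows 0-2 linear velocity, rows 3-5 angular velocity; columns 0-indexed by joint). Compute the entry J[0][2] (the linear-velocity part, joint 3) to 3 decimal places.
-1.250

axis z_2 = (0.8660,0.5000,0.0000); lever o_n−o_2 = (-0.7091,10.6423,-2.5000)
cross product → J_v[:, 2] = (-1.2500,2.1651,9.5711)
J_ω[:, 2] = z_2
entry J[0][2] = -1.2500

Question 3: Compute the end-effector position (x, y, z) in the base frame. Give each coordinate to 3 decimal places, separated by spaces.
1.791 6.312 4.500

after link 1: o_1 = (0.0000, 0.0000, 3.0000)
after link 2: o_2 = (2.5000, -4.3301, 7.0000)
after link 3: o_3 = (4.1963, 0.7317, 3.4645)
after link 4: o_4 = (4.2228, 4.9286, 4.0858)
after link 5: o_5 = (1.7909, 6.3122, 4.5000)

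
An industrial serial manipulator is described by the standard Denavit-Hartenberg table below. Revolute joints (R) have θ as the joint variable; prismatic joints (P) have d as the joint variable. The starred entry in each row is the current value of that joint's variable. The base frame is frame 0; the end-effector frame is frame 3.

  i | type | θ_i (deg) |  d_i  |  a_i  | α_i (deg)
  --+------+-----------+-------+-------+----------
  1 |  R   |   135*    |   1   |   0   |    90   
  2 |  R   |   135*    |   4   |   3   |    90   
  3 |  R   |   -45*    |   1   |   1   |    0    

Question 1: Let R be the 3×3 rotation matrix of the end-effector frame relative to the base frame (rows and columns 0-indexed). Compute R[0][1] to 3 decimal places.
End-effector y-axis (col 1 of R) = (0.8536,0.1464,0.5000)
R[0][1] = 0.8536

0.854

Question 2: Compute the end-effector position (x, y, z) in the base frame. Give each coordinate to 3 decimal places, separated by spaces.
after link 1: o_1 = (0.0000, 0.0000, 1.0000)
after link 2: o_2 = (4.3284, 1.3284, 3.1213)
after link 3: o_3 = (3.6820, 0.9749, 4.3284)

3.682 0.975 4.328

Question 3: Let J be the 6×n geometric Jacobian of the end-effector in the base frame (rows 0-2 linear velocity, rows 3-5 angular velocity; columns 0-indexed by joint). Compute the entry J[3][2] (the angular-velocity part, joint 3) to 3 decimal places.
-0.500

axis z_2 = (-0.5000,0.5000,0.7071); lever o_n−o_2 = (-0.6464,-0.3536,1.2071)
cross product → J_v[:, 2] = (0.8536,0.1464,0.5000)
J_ω[:, 2] = z_2
entry J[3][2] = -0.5000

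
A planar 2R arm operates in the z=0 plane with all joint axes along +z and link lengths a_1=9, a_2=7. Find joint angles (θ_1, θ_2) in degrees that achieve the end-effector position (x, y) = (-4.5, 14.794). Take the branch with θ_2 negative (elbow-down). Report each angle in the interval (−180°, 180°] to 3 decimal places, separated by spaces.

cos θ_2 = (239.1124−9²−7²)/(2·9·7) = 0.8660; θ_2 = -30.0062° (elbow-down)
β = atan2(14.7940,-4.5000) = 106.9186°; ψ = atan2(-3.5007,15.0618) = -13.0843°
θ_1 = β − ψ = 120.0029°

120.003 -30.006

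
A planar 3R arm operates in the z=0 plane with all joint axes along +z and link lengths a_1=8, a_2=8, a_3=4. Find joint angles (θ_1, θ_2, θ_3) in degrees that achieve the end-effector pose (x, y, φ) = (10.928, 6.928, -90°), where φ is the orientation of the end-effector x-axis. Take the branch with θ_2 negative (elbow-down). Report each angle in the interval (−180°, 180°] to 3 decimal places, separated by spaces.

60.004 -30.008 -119.996

wrist centre = target − a_3·(cos φ, sin φ) = (10.9280, 10.9280)
cos θ_2 = (238.8424−8²−8²)/(2·8·8) = 0.8660; θ_2 = -30.0080° (elbow-down)
β = atan2(10.9280,10.9280) = 45.0000°; ψ = atan2(-4.0010,14.9276) = -15.0040°
θ_1 = β − ψ = 60.0040°
θ_3 = φ − θ_1 − θ_2 = -119.9960° (wrapped to (-180°,180°])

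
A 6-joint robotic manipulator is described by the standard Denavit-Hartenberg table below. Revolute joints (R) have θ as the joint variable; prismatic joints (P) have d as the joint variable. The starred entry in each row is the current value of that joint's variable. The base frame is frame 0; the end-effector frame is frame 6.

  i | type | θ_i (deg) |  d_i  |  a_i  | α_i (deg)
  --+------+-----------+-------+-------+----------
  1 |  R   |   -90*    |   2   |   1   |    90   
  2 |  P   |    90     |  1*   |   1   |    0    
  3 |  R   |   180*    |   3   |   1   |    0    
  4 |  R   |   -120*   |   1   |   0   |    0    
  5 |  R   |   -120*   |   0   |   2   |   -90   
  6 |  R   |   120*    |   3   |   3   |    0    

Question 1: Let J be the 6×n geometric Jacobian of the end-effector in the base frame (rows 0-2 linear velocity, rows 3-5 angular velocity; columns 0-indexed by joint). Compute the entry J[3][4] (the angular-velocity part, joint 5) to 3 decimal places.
axis z_4 = (-1.0000,-0.0000,0.0000); lever o_n−o_4 = (2.5981,1.0670,2.8481)
cross product → J_v[:, 4] = (-0.0000,2.8481,-1.0670)
J_ω[:, 4] = z_4
entry J[3][4] = -1.0000

-1.000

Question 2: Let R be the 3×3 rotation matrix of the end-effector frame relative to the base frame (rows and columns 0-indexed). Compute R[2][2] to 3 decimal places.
End-effector z-axis (col 2 of R) = (-0.0000,0.5000,0.8660)
R[2][2] = 0.8660

0.866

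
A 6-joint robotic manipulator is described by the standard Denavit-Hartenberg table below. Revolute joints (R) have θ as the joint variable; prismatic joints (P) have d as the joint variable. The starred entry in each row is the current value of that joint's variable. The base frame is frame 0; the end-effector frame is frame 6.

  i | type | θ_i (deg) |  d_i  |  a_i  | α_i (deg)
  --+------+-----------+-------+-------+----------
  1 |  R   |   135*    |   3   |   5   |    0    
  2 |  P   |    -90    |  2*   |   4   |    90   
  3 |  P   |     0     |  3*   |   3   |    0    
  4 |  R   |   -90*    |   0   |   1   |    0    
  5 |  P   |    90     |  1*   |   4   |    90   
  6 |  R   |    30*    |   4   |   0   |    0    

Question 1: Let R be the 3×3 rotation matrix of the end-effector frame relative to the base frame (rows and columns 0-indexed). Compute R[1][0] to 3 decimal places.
End-effector x-axis (col 0 of R) = (0.9659,0.2588,0.0000)
R[1][0] = 0.2588

0.259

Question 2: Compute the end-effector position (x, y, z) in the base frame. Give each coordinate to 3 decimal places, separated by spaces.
after link 1: o_1 = (-3.5355, 3.5355, 3.0000)
after link 2: o_2 = (-0.7071, 6.3640, 5.0000)
after link 3: o_3 = (3.5355, 6.3640, 5.0000)
after link 4: o_4 = (3.5355, 6.3640, 4.0000)
after link 5: o_5 = (7.0711, 8.4853, 4.0000)
after link 6: o_6 = (7.0711, 8.4853, 0.0000)

7.071 8.485 0.000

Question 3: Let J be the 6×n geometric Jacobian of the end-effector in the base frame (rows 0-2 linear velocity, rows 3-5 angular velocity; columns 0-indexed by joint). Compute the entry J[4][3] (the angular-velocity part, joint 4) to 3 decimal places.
-0.707

axis z_3 = (0.7071,-0.7071,0.0000); lever o_n−o_3 = (3.5355,2.1213,-5.0000)
cross product → J_v[:, 3] = (3.5355,3.5355,4.0000)
J_ω[:, 3] = z_3
entry J[4][3] = -0.7071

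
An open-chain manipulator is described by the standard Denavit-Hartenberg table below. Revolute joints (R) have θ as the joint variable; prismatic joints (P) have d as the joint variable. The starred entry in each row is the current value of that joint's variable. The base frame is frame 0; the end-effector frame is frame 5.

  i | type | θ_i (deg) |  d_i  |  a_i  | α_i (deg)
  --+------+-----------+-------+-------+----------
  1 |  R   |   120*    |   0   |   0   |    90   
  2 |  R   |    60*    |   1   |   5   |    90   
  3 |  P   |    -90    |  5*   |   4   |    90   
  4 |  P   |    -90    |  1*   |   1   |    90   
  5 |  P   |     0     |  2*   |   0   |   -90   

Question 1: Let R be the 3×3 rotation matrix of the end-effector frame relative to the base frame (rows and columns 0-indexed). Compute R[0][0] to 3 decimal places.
End-effector x-axis (col 0 of R) = (0.4330,-0.7500,0.5000)
R[0][0] = 0.4330

0.433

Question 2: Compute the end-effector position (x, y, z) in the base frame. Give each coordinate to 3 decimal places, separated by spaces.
after link 1: o_1 = (0.0000, 0.0000, 0.0000)
after link 2: o_2 = (-0.3840, 2.6651, 4.3301)
after link 3: o_3 = (-6.0131, 4.4151, 1.8301)
after link 4: o_4 = (-5.3301, 3.2321, 1.4641)
after link 5: o_5 = (-3.5981, 4.2321, 1.4641)

-3.598 4.232 1.464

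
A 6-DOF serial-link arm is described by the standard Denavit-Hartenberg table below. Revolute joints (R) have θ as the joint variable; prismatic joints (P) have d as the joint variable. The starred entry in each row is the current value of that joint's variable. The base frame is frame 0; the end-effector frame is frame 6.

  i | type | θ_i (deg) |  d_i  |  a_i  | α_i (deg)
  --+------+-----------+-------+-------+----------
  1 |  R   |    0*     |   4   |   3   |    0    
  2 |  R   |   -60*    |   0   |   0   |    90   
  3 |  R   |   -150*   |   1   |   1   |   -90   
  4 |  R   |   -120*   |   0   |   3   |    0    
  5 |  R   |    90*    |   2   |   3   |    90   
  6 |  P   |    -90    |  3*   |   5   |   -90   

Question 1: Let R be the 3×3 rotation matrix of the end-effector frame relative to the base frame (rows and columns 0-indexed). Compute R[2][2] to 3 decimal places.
-0.433

End-effector z-axis (col 2 of R) = (-0.8080,0.3995,-0.4330)
R[2][2] = -0.4330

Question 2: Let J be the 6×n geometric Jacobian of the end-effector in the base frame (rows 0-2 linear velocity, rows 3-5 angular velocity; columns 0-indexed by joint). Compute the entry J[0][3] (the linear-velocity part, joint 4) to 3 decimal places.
-3.248

axis z_3 = (0.2500,-0.4330,-0.8660); lever o_n−o_3 = (-6.3750,-2.3505,2.7990)
cross product → J_v[:, 3] = (-3.2476,4.8212,-3.3481)
J_ω[:, 3] = z_3
entry J[0][3] = -3.2476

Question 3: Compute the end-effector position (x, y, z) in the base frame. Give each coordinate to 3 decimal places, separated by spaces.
-4.674 -2.100 6.299

after link 1: o_1 = (3.0000, 0.0000, 4.0000)
after link 2: o_2 = (3.0000, 0.0000, 4.0000)
after link 3: o_3 = (1.7010, 0.2500, 3.5000)
after link 4: o_4 = (0.1005, -2.1740, 4.2500)
after link 5: o_5 = (-1.8236, -1.8415, 1.2189)
after link 6: o_6 = (-4.6740, -2.1005, 6.2990)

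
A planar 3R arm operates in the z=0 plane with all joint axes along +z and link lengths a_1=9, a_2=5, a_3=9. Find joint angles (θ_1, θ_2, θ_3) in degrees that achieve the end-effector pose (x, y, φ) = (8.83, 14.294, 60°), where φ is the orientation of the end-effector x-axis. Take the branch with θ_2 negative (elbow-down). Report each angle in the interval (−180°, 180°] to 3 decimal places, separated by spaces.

90.000 -120.003 90.003

wrist centre = target − a_3·(cos φ, sin φ) = (4.3300, 6.4998)
cos θ_2 = (60.9959−9²−5²)/(2·9·5) = -0.5000; θ_2 = -120.0030° (elbow-down)
β = atan2(6.4998,4.3300) = 56.3293°; ψ = atan2(-4.3300,6.4998) = -33.6706°
θ_1 = β − ψ = 90.0000°
θ_3 = φ − θ_1 − θ_2 = 90.0030° (wrapped to (-180°,180°])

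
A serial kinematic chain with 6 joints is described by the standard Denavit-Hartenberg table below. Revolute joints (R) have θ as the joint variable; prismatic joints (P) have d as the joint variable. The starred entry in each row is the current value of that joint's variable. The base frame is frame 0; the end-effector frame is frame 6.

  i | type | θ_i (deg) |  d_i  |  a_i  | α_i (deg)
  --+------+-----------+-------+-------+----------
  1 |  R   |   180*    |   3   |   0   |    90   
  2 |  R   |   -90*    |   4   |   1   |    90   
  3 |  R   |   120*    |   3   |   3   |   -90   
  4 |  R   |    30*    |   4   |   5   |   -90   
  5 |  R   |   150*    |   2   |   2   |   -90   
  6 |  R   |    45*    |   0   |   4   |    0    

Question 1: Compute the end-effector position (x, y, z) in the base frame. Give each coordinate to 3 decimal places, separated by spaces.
after link 1: o_1 = (0.0000, 0.0000, 3.0000)
after link 2: o_2 = (0.0000, 4.0000, 2.0000)
after link 3: o_3 = (3.0000, 6.5981, 3.5000)
after link 4: o_4 = (0.5000, 8.3481, 9.1292)
after link 5: o_5 = (-0.3660, 6.6830, 7.0131)
after link 6: o_6 = (3.3082, 6.7777, 5.4348)

3.308 6.778 5.435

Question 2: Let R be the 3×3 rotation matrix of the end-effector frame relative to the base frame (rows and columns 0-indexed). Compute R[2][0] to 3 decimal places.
End-effector x-axis (col 0 of R) = (0.9186,0.0237,-0.3946)
R[2][0] = -0.3946

-0.395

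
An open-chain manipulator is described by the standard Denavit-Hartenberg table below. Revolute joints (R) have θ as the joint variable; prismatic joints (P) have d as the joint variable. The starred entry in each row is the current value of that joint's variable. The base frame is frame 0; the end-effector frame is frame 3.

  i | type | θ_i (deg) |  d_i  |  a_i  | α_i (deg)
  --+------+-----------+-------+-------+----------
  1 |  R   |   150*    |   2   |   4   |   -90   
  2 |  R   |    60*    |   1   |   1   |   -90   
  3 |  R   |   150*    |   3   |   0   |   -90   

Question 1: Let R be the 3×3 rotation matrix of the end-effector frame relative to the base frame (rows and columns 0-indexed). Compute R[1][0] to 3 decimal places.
0.217

End-effector x-axis (col 0 of R) = (0.6250,0.2165,0.7500)
R[1][0] = 0.2165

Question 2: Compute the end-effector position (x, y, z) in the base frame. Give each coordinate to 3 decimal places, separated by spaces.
-2.147 0.085 -0.366

after link 1: o_1 = (-3.4641, 2.0000, 2.0000)
after link 2: o_2 = (-4.3971, 1.3840, 1.1340)
after link 3: o_3 = (-2.1471, 0.0849, -0.3660)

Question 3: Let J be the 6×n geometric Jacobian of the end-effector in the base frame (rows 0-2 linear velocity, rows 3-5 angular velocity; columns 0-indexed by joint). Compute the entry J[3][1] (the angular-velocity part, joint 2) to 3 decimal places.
-0.500

axis z_1 = (-0.5000,-0.8660,0.0000); lever o_n−o_1 = (1.3170,-1.9151,-2.3660)
cross product → J_v[:, 1] = (2.0490,-1.1830,2.0981)
J_ω[:, 1] = z_1
entry J[3][1] = -0.5000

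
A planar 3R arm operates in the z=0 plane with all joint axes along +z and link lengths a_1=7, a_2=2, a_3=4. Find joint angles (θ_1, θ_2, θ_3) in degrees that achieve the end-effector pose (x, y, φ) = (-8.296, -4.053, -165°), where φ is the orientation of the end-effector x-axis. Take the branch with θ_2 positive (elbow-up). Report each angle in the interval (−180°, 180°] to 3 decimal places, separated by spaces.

-156.500 149.997 -158.497

wrist centre = target − a_3·(cos φ, sin φ) = (-4.4323, -3.0177)
cos θ_2 = (28.7519−7²−2²)/(2·7·2) = -0.8660; θ_2 = 149.9975° (elbow-up)
β = atan2(-3.0177,-4.4323) = -145.7511°; ψ = atan2(1.0001,5.2680) = 10.7491°
θ_1 = β − ψ = -156.5002°
θ_3 = φ − θ_1 − θ_2 = -158.4973° (wrapped to (-180°,180°])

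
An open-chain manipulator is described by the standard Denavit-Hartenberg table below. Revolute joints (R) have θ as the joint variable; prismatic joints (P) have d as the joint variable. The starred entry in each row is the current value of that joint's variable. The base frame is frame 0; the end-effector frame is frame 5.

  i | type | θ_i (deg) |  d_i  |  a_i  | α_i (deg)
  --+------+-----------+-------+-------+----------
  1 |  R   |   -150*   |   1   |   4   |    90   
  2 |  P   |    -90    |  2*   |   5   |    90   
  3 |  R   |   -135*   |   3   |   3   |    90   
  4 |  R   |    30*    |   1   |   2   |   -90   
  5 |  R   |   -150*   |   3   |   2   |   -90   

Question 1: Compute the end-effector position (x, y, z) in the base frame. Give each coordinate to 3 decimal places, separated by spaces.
after link 1: o_1 = (-3.4641, -2.0000, 1.0000)
after link 2: o_2 = (-4.4641, -0.2679, -4.0000)
after link 3: o_3 = (-0.8054, -0.6051, -1.8787)
after link 4: o_4 = (0.3195, -0.5534, 0.0532)
after link 5: o_5 = (0.4053, 2.7622, -1.3610)

0.405 2.762 -1.361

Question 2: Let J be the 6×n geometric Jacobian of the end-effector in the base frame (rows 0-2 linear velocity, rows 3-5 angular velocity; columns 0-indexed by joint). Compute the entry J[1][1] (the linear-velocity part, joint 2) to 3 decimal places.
0.866

prismatic axis z_1 = (-0.5000,0.8660,0.0000)
J_v[:, 1] = z_1; J_ω[:, 1] = (0,0,0)
entry J[1][1] = 0.8660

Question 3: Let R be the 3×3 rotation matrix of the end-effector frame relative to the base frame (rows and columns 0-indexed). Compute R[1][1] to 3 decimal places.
End-effector y-axis (col 1 of R) = (-0.5732,-0.7392,0.3536)
R[1][1] = -0.7392

-0.739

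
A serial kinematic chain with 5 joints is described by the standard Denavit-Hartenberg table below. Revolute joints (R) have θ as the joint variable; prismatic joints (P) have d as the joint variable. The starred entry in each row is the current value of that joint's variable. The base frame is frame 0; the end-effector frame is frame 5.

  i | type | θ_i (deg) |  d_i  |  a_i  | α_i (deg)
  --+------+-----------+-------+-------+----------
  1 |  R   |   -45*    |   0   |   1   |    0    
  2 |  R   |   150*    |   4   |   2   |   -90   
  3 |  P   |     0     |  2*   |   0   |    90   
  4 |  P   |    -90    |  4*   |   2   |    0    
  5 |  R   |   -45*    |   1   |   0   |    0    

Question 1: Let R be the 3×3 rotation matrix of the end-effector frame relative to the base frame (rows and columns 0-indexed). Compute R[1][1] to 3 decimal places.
End-effector y-axis (col 1 of R) = (0.5000,0.8660,0.0000)
R[1][1] = 0.8660

0.866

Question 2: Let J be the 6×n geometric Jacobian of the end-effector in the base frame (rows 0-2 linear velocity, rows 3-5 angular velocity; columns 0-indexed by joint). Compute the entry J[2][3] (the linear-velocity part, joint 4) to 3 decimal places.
1.000

prismatic axis z_3 = (0.0000,0.0000,1.0000)
J_v[:, 3] = z_3; J_ω[:, 3] = (0,0,0)
entry J[2][3] = 1.0000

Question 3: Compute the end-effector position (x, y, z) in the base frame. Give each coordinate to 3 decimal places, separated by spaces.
0.189 1.225 9.000

after link 1: o_1 = (0.7071, -0.7071, 0.0000)
after link 2: o_2 = (0.1895, 1.2247, 4.0000)
after link 3: o_3 = (-1.7424, 0.7071, 4.0000)
after link 4: o_4 = (0.1895, 1.2247, 8.0000)
after link 5: o_5 = (0.1895, 1.2247, 9.0000)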